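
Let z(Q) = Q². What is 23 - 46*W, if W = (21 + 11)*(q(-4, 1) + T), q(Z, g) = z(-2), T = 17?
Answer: -30889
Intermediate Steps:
q(Z, g) = 4 (q(Z, g) = (-2)² = 4)
W = 672 (W = (21 + 11)*(4 + 17) = 32*21 = 672)
23 - 46*W = 23 - 46*672 = 23 - 30912 = -30889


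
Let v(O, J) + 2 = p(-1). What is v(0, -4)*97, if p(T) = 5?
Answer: 291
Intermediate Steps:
v(O, J) = 3 (v(O, J) = -2 + 5 = 3)
v(0, -4)*97 = 3*97 = 291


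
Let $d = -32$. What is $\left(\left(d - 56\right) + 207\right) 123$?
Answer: $14637$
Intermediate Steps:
$\left(\left(d - 56\right) + 207\right) 123 = \left(\left(-32 - 56\right) + 207\right) 123 = \left(-88 + 207\right) 123 = 119 \cdot 123 = 14637$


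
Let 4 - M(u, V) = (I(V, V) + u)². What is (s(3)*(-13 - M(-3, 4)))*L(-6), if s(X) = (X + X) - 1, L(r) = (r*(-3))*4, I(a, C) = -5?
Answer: 16920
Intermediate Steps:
M(u, V) = 4 - (-5 + u)²
L(r) = -12*r (L(r) = -3*r*4 = -12*r)
s(X) = -1 + 2*X (s(X) = 2*X - 1 = -1 + 2*X)
(s(3)*(-13 - M(-3, 4)))*L(-6) = ((-1 + 2*3)*(-13 - (4 - (-5 - 3)²)))*(-12*(-6)) = ((-1 + 6)*(-13 - (4 - 1*(-8)²)))*72 = (5*(-13 - (4 - 1*64)))*72 = (5*(-13 - (4 - 64)))*72 = (5*(-13 - 1*(-60)))*72 = (5*(-13 + 60))*72 = (5*47)*72 = 235*72 = 16920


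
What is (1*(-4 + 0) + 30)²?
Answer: 676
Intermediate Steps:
(1*(-4 + 0) + 30)² = (1*(-4) + 30)² = (-4 + 30)² = 26² = 676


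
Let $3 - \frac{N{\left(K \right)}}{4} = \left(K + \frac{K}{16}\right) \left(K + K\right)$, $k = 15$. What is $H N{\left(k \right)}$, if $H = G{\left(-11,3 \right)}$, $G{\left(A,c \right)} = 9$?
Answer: $- \frac{34209}{2} \approx -17105.0$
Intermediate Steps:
$H = 9$
$N{\left(K \right)} = 12 - \frac{17 K^{2}}{2}$ ($N{\left(K \right)} = 12 - 4 \left(K + \frac{K}{16}\right) \left(K + K\right) = 12 - 4 \left(K + K \frac{1}{16}\right) 2 K = 12 - 4 \left(K + \frac{K}{16}\right) 2 K = 12 - 4 \frac{17 K}{16} \cdot 2 K = 12 - 4 \frac{17 K^{2}}{8} = 12 - \frac{17 K^{2}}{2}$)
$H N{\left(k \right)} = 9 \left(12 - \frac{17 \cdot 15^{2}}{2}\right) = 9 \left(12 - \frac{3825}{2}\right) = 9 \left(- \frac{3801}{2}\right) = - \frac{34209}{2}$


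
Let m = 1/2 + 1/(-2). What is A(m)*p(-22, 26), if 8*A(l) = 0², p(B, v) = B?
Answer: 0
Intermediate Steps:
m = 0 (m = 1*(½) + 1*(-½) = ½ - ½ = 0)
A(l) = 0 (A(l) = (⅛)*0² = (⅛)*0 = 0)
A(m)*p(-22, 26) = 0*(-22) = 0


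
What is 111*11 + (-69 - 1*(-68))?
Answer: 1220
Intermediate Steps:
111*11 + (-69 - 1*(-68)) = 1221 + (-69 + 68) = 1221 - 1 = 1220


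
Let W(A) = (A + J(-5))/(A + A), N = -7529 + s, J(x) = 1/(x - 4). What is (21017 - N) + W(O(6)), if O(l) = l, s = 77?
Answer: 3074705/108 ≈ 28470.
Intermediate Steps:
J(x) = 1/(-4 + x)
N = -7452 (N = -7529 + 77 = -7452)
W(A) = (-⅑ + A)/(2*A) (W(A) = (A + 1/(-4 - 5))/(A + A) = (A + 1/(-9))/((2*A)) = (A - ⅑)*(1/(2*A)) = (-⅑ + A)*(1/(2*A)) = (-⅑ + A)/(2*A))
(21017 - N) + W(O(6)) = (21017 - 1*(-7452)) + (1/18)*(-1 + 9*6)/6 = (21017 + 7452) + (1/18)*(⅙)*(-1 + 54) = 28469 + (1/18)*(⅙)*53 = 28469 + 53/108 = 3074705/108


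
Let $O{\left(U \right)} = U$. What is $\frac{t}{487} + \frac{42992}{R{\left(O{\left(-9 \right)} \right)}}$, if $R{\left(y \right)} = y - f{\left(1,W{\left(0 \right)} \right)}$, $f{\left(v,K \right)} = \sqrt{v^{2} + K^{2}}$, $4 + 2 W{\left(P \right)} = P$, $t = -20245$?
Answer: $- \frac{47493139}{9253} + \frac{10748 \sqrt{5}}{19} \approx -3867.8$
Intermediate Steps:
$W{\left(P \right)} = -2 + \frac{P}{2}$
$f{\left(v,K \right)} = \sqrt{K^{2} + v^{2}}$
$R{\left(y \right)} = y - \sqrt{5}$ ($R{\left(y \right)} = y - \sqrt{\left(-2 + \frac{1}{2} \cdot 0\right)^{2} + 1^{2}} = y - \sqrt{\left(-2 + 0\right)^{2} + 1} = y - \sqrt{\left(-2\right)^{2} + 1} = y - \sqrt{4 + 1} = y - \sqrt{5}$)
$\frac{t}{487} + \frac{42992}{R{\left(O{\left(-9 \right)} \right)}} = - \frac{20245}{487} + \frac{42992}{-9 - \sqrt{5}}$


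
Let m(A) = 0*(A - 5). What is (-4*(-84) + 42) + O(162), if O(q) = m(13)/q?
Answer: 378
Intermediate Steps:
m(A) = 0 (m(A) = 0*(-5 + A) = 0)
O(q) = 0 (O(q) = 0/q = 0)
(-4*(-84) + 42) + O(162) = (-4*(-84) + 42) + 0 = (336 + 42) + 0 = 378 + 0 = 378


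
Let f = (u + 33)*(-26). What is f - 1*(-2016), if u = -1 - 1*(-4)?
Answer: 1080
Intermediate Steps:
u = 3 (u = -1 + 4 = 3)
f = -936 (f = (3 + 33)*(-26) = 36*(-26) = -936)
f - 1*(-2016) = -936 - 1*(-2016) = -936 + 2016 = 1080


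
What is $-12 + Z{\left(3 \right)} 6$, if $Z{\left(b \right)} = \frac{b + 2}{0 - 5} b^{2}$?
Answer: $-66$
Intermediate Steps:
$Z{\left(b \right)} = b^{2} \left(- \frac{2}{5} - \frac{b}{5}\right)$ ($Z{\left(b \right)} = \frac{2 + b}{-5} b^{2} = \left(2 + b\right) \left(- \frac{1}{5}\right) b^{2} = \left(- \frac{2}{5} - \frac{b}{5}\right) b^{2} = b^{2} \left(- \frac{2}{5} - \frac{b}{5}\right)$)
$-12 + Z{\left(3 \right)} 6 = -12 + \frac{3^{2} \left(-2 - 3\right)}{5} \cdot 6 = -12 + \frac{1}{5} \cdot 9 \left(-2 - 3\right) 6 = -12 + \frac{1}{5} \cdot 9 \left(-5\right) 6 = -12 - 54 = -66$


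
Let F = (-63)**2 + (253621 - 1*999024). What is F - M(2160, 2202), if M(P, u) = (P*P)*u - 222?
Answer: -10274392412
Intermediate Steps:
M(P, u) = -222 + u*P**2 (M(P, u) = P**2*u - 222 = u*P**2 - 222 = -222 + u*P**2)
F = -741434 (F = 3969 + (253621 - 999024) = 3969 - 745403 = -741434)
F - M(2160, 2202) = -741434 - (-222 + 2202*2160**2) = -741434 - (-222 + 2202*4665600) = -741434 - (-222 + 10273651200) = -741434 - 1*10273650978 = -741434 - 10273650978 = -10274392412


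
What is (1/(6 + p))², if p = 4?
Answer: 1/100 ≈ 0.010000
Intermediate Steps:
(1/(6 + p))² = (1/(6 + 4))² = (1/10)² = (⅒)² = 1/100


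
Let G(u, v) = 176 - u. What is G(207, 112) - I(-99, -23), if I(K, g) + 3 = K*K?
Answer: -9829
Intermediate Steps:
I(K, g) = -3 + K² (I(K, g) = -3 + K*K = -3 + K²)
G(207, 112) - I(-99, -23) = (176 - 1*207) - (-3 + (-99)²) = (176 - 207) - (-3 + 9801) = -31 - 1*9798 = -31 - 9798 = -9829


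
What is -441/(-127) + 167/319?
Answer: 161888/40513 ≈ 3.9960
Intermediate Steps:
-441/(-127) + 167/319 = -441*(-1/127) + 167*(1/319) = 441/127 + 167/319 = 161888/40513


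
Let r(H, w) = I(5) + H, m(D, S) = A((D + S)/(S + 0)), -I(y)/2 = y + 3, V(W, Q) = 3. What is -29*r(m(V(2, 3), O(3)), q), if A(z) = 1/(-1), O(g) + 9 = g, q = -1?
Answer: 493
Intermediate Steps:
O(g) = -9 + g
I(y) = -6 - 2*y (I(y) = -2*(y + 3) = -2*(3 + y) = -6 - 2*y)
A(z) = -1
m(D, S) = -1
r(H, w) = -16 + H (r(H, w) = (-6 - 2*5) + H = (-6 - 10) + H = -16 + H)
-29*r(m(V(2, 3), O(3)), q) = -29*(-16 - 1) = -29*(-17) = 493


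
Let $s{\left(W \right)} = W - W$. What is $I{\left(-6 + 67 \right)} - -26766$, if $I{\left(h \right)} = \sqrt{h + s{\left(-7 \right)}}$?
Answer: $26766 + \sqrt{61} \approx 26774.0$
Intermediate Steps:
$s{\left(W \right)} = 0$
$I{\left(h \right)} = \sqrt{h}$ ($I{\left(h \right)} = \sqrt{h + 0} = \sqrt{h}$)
$I{\left(-6 + 67 \right)} - -26766 = \sqrt{-6 + 67} - -26766 = \sqrt{61} + 26766 = 26766 + \sqrt{61}$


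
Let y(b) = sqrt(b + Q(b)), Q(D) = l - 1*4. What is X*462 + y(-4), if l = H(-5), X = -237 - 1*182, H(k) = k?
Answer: -193578 + I*sqrt(13) ≈ -1.9358e+5 + 3.6056*I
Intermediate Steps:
X = -419 (X = -237 - 182 = -419)
l = -5
Q(D) = -9 (Q(D) = -5 - 1*4 = -5 - 4 = -9)
y(b) = sqrt(-9 + b) (y(b) = sqrt(b - 9) = sqrt(-9 + b))
X*462 + y(-4) = -419*462 + sqrt(-9 - 4) = -193578 + sqrt(-13) = -193578 + I*sqrt(13)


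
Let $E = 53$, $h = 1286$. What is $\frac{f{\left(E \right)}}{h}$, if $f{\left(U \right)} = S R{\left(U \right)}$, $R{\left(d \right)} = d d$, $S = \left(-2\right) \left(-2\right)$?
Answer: $\frac{5618}{643} \approx 8.7372$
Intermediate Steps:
$S = 4$
$R{\left(d \right)} = d^{2}$
$f{\left(U \right)} = 4 U^{2}$
$\frac{f{\left(E \right)}}{h} = \frac{4 \cdot 53^{2}}{1286} = 4 \cdot 2809 \cdot \frac{1}{1286} = 11236 \cdot \frac{1}{1286} = \frac{5618}{643}$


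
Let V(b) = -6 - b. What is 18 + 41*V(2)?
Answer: -310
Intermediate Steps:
18 + 41*V(2) = 18 + 41*(-6 - 1*2) = 18 + 41*(-6 - 2) = 18 + 41*(-8) = 18 - 328 = -310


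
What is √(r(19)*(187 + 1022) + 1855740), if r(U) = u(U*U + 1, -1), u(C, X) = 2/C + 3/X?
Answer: √60677292822/181 ≈ 1360.9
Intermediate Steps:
r(U) = -3 + 2/(1 + U²) (r(U) = 2/(U*U + 1) + 3/(-1) = 2/(U² + 1) + 3*(-1) = 2/(1 + U²) - 3 = -3 + 2/(1 + U²))
√(r(19)*(187 + 1022) + 1855740) = √((-3 + 2/(1 + 19²))*(187 + 1022) + 1855740) = √((-3 + 2/(1 + 361))*1209 + 1855740) = √((-3 + 2/362)*1209 + 1855740) = √((-3 + 2*(1/362))*1209 + 1855740) = √((-3 + 1/181)*1209 + 1855740) = √(-542/181*1209 + 1855740) = √(-655278/181 + 1855740) = √(335233662/181) = √60677292822/181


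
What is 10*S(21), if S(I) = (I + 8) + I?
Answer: 500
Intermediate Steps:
S(I) = 8 + 2*I (S(I) = (8 + I) + I = 8 + 2*I)
10*S(21) = 10*(8 + 2*21) = 10*(8 + 42) = 10*50 = 500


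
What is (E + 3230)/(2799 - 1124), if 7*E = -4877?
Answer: 17733/11725 ≈ 1.5124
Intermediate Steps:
E = -4877/7 (E = (1/7)*(-4877) = -4877/7 ≈ -696.71)
(E + 3230)/(2799 - 1124) = (-4877/7 + 3230)/(2799 - 1124) = (17733/7)/1675 = (17733/7)*(1/1675) = 17733/11725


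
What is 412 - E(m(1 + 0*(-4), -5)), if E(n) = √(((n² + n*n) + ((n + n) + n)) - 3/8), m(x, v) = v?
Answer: 412 - √554/4 ≈ 406.12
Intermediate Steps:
E(n) = √(-3/8 + 2*n² + 3*n) (E(n) = √(((n² + n²) + (2*n + n)) - 3*⅛) = √((2*n² + 3*n) - 3/8) = √(-3/8 + 2*n² + 3*n))
412 - E(m(1 + 0*(-4), -5)) = 412 - √(-6 + 32*(-5)² + 48*(-5))/4 = 412 - √(-6 + 32*25 - 240)/4 = 412 - √(-6 + 800 - 240)/4 = 412 - √554/4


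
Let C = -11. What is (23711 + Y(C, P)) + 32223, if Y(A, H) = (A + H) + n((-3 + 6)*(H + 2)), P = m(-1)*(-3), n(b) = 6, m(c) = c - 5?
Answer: 55947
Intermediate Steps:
m(c) = -5 + c
P = 18 (P = (-5 - 1)*(-3) = -6*(-3) = 18)
Y(A, H) = 6 + A + H (Y(A, H) = (A + H) + 6 = 6 + A + H)
(23711 + Y(C, P)) + 32223 = (23711 + (6 - 11 + 18)) + 32223 = (23711 + 13) + 32223 = 23724 + 32223 = 55947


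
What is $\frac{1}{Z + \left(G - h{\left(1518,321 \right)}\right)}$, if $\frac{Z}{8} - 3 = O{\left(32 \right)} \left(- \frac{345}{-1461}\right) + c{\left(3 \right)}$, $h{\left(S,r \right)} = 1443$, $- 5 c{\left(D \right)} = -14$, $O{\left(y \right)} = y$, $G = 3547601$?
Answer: $\frac{2435}{8635154914} \approx 2.8199 \cdot 10^{-7}$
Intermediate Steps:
$c{\left(D \right)} = \frac{14}{5}$ ($c{\left(D \right)} = \left(- \frac{1}{5}\right) \left(-14\right) = \frac{14}{5}$)
$Z = \frac{260184}{2435}$ ($Z = 24 + 8 \left(32 \left(- \frac{345}{-1461}\right) + \frac{14}{5}\right) = 24 + 8 \left(32 \left(\left(-345\right) \left(- \frac{1}{1461}\right)\right) + \frac{14}{5}\right) = 24 + 8 \left(32 \cdot \frac{115}{487} + \frac{14}{5}\right) = 24 + 8 \left(\frac{3680}{487} + \frac{14}{5}\right) = 24 + 8 \cdot \frac{25218}{2435} = 24 + \frac{201744}{2435} = \frac{260184}{2435} \approx 106.85$)
$\frac{1}{Z + \left(G - h{\left(1518,321 \right)}\right)} = \frac{1}{\frac{260184}{2435} + \left(3547601 - 1443\right)} = \frac{1}{\frac{260184}{2435} + 3546158} = \frac{1}{\frac{8635154914}{2435}} = \frac{2435}{8635154914}$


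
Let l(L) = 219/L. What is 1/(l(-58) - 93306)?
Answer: -58/5411967 ≈ -1.0717e-5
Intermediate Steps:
1/(l(-58) - 93306) = 1/(219/(-58) - 93306) = 1/(219*(-1/58) - 93306) = 1/(-219/58 - 93306) = 1/(-5411967/58) = -58/5411967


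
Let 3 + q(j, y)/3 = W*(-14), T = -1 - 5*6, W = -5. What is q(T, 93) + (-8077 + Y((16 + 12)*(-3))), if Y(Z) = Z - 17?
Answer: -7977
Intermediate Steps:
Y(Z) = -17 + Z
T = -31 (T = -1 - 30 = -31)
q(j, y) = 201 (q(j, y) = -9 + 3*(-5*(-14)) = -9 + 3*70 = -9 + 210 = 201)
q(T, 93) + (-8077 + Y((16 + 12)*(-3))) = 201 + (-8077 + (-17 + (16 + 12)*(-3))) = 201 + (-8077 + (-17 + 28*(-3))) = 201 + (-8077 + (-17 - 84)) = 201 + (-8077 - 101) = 201 - 8178 = -7977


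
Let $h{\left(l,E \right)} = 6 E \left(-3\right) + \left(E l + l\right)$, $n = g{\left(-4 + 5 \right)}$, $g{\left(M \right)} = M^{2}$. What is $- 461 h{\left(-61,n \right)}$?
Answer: $64540$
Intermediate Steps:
$n = 1$ ($n = \left(-4 + 5\right)^{2} = 1^{2} = 1$)
$h{\left(l,E \right)} = l - 18 E + E l$ ($h{\left(l,E \right)} = 6 \left(- 3 E\right) + \left(l + E l\right) = - 18 E + \left(l + E l\right) = l - 18 E + E l$)
$- 461 h{\left(-61,n \right)} = - 461 \left(-61 - 18 + 1 \left(-61\right)\right) = - 461 \left(-61 - 18 - 61\right) = \left(-461\right) \left(-140\right) = 64540$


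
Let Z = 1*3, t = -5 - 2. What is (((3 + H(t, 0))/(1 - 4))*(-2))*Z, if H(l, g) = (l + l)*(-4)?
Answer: 118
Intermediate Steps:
t = -7
Z = 3
H(l, g) = -8*l (H(l, g) = (2*l)*(-4) = -8*l)
(((3 + H(t, 0))/(1 - 4))*(-2))*Z = (((3 - 8*(-7))/(1 - 4))*(-2))*3 = (((3 + 56)/(-3))*(-2))*3 = ((59*(-⅓))*(-2))*3 = -59/3*(-2)*3 = (118/3)*3 = 118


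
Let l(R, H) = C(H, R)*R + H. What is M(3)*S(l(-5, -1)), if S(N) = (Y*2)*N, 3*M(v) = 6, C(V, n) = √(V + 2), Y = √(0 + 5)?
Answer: -24*√5 ≈ -53.666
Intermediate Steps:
Y = √5 ≈ 2.2361
C(V, n) = √(2 + V)
M(v) = 2 (M(v) = (⅓)*6 = 2)
l(R, H) = H + R*√(2 + H) (l(R, H) = √(2 + H)*R + H = R*√(2 + H) + H = H + R*√(2 + H))
S(N) = 2*N*√5 (S(N) = (√5*2)*N = (2*√5)*N = 2*N*√5)
M(3)*S(l(-5, -1)) = 2*(2*(-1 - 5*√(2 - 1))*√5) = 2*(2*(-1 - 5*√1)*√5) = 2*(2*(-1 - 5*1)*√5) = 2*(2*(-1 - 5)*√5) = 2*(2*(-6)*√5) = 2*(-12*√5) = -24*√5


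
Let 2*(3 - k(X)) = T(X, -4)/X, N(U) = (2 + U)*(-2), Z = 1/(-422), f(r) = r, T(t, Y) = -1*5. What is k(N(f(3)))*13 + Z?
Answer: 30171/844 ≈ 35.748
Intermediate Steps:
T(t, Y) = -5
Z = -1/422 ≈ -0.0023697
N(U) = -4 - 2*U
k(X) = 3 + 5/(2*X) (k(X) = 3 - (-5)/(2*X) = 3 + 5/(2*X))
k(N(f(3)))*13 + Z = (3 + 5/(2*(-4 - 2*3)))*13 - 1/422 = (3 + 5/(2*(-4 - 6)))*13 - 1/422 = (3 + (5/2)/(-10))*13 - 1/422 = (3 + (5/2)*(-⅒))*13 - 1/422 = (3 - ¼)*13 - 1/422 = (11/4)*13 - 1/422 = 143/4 - 1/422 = 30171/844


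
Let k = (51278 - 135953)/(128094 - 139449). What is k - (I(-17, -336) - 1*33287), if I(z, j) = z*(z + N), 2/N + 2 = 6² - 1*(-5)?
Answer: 974445847/29523 ≈ 33006.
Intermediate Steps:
N = 2/39 (N = 2/(-2 + (6² - 1*(-5))) = 2/(-2 + (36 + 5)) = 2/(-2 + 41) = 2/39 ≈ 0.051282)
I(z, j) = z*(2/39 + z) (I(z, j) = z*(z + 2/39) = z*(2/39 + z))
k = 5645/757 (k = -84675/(-11355) = -84675*(-1/11355) = 5645/757 ≈ 7.4571)
k - (I(-17, -336) - 1*33287) = 5645/757 - ((1/39)*(-17)*(2 + 39*(-17)) - 1*33287) = 5645/757 - ((1/39)*(-17)*(2 - 663) - 33287) = 5645/757 - ((1/39)*(-17)*(-661) - 33287) = 5645/757 - (11237/39 - 33287) = 5645/757 - 1*(-1286956/39) = 5645/757 + 1286956/39 = 974445847/29523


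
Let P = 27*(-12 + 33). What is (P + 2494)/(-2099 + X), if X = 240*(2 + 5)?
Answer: -3061/419 ≈ -7.3055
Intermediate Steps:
X = 1680 (X = 240*7 = 1680)
P = 567 (P = 27*21 = 567)
(P + 2494)/(-2099 + X) = (567 + 2494)/(-2099 + 1680) = 3061/(-419) = 3061*(-1/419) = -3061/419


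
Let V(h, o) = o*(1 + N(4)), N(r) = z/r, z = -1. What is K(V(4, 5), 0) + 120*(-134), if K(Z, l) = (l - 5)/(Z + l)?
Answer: -48244/3 ≈ -16081.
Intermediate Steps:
N(r) = -1/r
V(h, o) = 3*o/4 (V(h, o) = o*(1 - 1/4) = o*(1 - 1*¼) = o*(1 - ¼) = o*(¾) = 3*o/4)
K(Z, l) = (-5 + l)/(Z + l)
K(V(4, 5), 0) + 120*(-134) = (-5 + 0)/((¾)*5 + 0) + 120*(-134) = -5/(15/4 + 0) - 16080 = -5/(15/4) - 16080 = (4/15)*(-5) - 16080 = -4/3 - 16080 = -48244/3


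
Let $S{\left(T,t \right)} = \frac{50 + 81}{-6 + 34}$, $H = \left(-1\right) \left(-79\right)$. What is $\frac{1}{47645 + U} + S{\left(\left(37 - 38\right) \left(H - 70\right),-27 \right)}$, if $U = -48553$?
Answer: $\frac{14865}{3178} \approx 4.6775$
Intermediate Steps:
$H = 79$
$S{\left(T,t \right)} = \frac{131}{28}$
$\frac{1}{47645 + U} + S{\left(\left(37 - 38\right) \left(H - 70\right),-27 \right)} = \frac{1}{47645 - 48553} + \frac{131}{28} = \frac{1}{-908} + \frac{131}{28} = - \frac{1}{908} + \frac{131}{28} = \frac{14865}{3178}$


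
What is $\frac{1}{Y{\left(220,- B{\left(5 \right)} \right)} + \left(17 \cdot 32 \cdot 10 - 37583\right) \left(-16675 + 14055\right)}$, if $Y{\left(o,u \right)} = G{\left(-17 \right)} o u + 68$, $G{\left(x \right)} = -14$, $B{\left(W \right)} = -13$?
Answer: $\frac{1}{84174688} \approx 1.188 \cdot 10^{-8}$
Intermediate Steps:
$Y{\left(o,u \right)} = 68 - 14 o u$ ($Y{\left(o,u \right)} = - 14 o u + 68 = 68 - 14 o u$)
$\frac{1}{Y{\left(220,- B{\left(5 \right)} \right)} + \left(17 \cdot 32 \cdot 10 - 37583\right) \left(-16675 + 14055\right)} = \frac{1}{\left(68 - 3080 \left(\left(-1\right) \left(-13\right)\right)\right) + \left(17 \cdot 32 \cdot 10 - 37583\right) \left(-16675 + 14055\right)} = \frac{1}{\left(68 - 3080 \cdot 13\right) + \left(544 \cdot 10 - 37583\right) \left(-2620\right)} = \frac{1}{\left(68 - 40040\right) + \left(5440 - 37583\right) \left(-2620\right)} = \frac{1}{-39972 - -84214660} = \frac{1}{-39972 + 84214660} = \frac{1}{84174688}$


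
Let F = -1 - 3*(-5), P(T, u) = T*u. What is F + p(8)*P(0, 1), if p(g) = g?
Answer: 14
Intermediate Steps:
F = 14 (F = -1 + 15 = 14)
F + p(8)*P(0, 1) = 14 + 8*(0*1) = 14 + 8*0 = 14 + 0 = 14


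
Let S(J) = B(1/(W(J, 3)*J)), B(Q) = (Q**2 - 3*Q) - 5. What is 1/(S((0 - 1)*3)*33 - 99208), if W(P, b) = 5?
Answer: -75/7452469 ≈ -1.0064e-5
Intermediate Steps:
B(Q) = -5 + Q**2 - 3*Q
S(J) = -5 - 3/(5*J) + 1/(25*J**2) (S(J) = -5 + (1/(5*J))**2 - 3/(5*J) = -5 + 1/(25*J**2) - 3/(5*J) = -5 - 3/(5*J) + 1/(25*J**2))
1/(S((0 - 1)*3)*33 - 99208) = 1/((-5 - 3*1/(3*(0 - 1))/5 + 1/(25*((0 - 1)*3)**2))*33 - 99208) = 1/((-5 - 3/(5*((-1*3))) + 1/(25*(-1*3)**2))*33 - 99208) = 1/((-5 - 3/5/(-3) + (1/25)/(-3)**2)*33 - 99208) = 1/((-5 - 3/5*(-1/3) + (1/25)*(1/9))*33 - 99208) = 1/((-5 + 1/5 + 1/225)*33 - 99208) = 1/(-1079/225*33 - 99208) = 1/(-11869/75 - 99208) = 1/(-7452469/75) = -75/7452469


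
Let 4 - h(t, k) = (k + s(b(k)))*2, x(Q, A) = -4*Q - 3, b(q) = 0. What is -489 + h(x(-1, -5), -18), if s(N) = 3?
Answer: -455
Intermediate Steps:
x(Q, A) = -3 - 4*Q
h(t, k) = -2 - 2*k (h(t, k) = 4 - (k + 3)*2 = 4 - (3 + k)*2 = 4 - (6 + 2*k) = 4 + (-6 - 2*k) = -2 - 2*k)
-489 + h(x(-1, -5), -18) = -489 + (-2 - 2*(-18)) = -489 + (-2 + 36) = -489 + 34 = -455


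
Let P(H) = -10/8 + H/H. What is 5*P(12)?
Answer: -5/4 ≈ -1.2500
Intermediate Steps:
P(H) = -¼ (P(H) = -10*⅛ + 1 = -5/4 + 1 = -¼)
5*P(12) = 5*(-¼) = -5/4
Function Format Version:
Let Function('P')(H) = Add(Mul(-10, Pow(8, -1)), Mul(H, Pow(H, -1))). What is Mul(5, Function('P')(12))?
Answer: Rational(-5, 4) ≈ -1.2500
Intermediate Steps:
Function('P')(H) = Rational(-1, 4) (Function('P')(H) = Add(Mul(-10, Rational(1, 8)), 1) = Add(Rational(-5, 4), 1) = Rational(-1, 4))
Mul(5, Function('P')(12)) = Mul(5, Rational(-1, 4)) = Rational(-5, 4)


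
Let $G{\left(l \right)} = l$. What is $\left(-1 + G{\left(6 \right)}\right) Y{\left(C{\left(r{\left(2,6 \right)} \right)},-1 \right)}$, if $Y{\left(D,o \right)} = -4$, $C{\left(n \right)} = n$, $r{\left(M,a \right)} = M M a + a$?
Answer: $-20$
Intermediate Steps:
$r{\left(M,a \right)} = a + a M^{2}$ ($r{\left(M,a \right)} = M^{2} a + a = a M^{2} + a = a + a M^{2}$)
$\left(-1 + G{\left(6 \right)}\right) Y{\left(C{\left(r{\left(2,6 \right)} \right)},-1 \right)} = \left(-1 + 6\right) \left(-4\right) = 5 \left(-4\right) = -20$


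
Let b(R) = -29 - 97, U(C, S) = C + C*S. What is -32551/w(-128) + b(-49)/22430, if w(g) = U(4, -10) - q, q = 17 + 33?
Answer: 8489629/22430 ≈ 378.49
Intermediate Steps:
q = 50
b(R) = -126
w(g) = -86 (w(g) = 4*(1 - 10) - 1*50 = 4*(-9) - 50 = -36 - 50 = -86)
-32551/w(-128) + b(-49)/22430 = -32551/(-86) - 126/22430 = -32551*(-1/86) - 126*1/22430 = 757/2 - 63/11215 = 8489629/22430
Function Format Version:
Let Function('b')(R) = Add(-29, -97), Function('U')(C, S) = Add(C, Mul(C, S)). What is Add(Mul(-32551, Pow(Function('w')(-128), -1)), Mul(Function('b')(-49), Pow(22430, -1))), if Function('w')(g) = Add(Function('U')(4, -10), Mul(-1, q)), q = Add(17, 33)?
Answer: Rational(8489629, 22430) ≈ 378.49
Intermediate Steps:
q = 50
Function('b')(R) = -126
Function('w')(g) = -86 (Function('w')(g) = Add(Mul(4, Add(1, -10)), Mul(-1, 50)) = Add(Mul(4, -9), -50) = Add(-36, -50) = -86)
Add(Mul(-32551, Pow(Function('w')(-128), -1)), Mul(Function('b')(-49), Pow(22430, -1))) = Add(Mul(-32551, Pow(-86, -1)), Mul(-126, Pow(22430, -1))) = Add(Mul(-32551, Rational(-1, 86)), Mul(-126, Rational(1, 22430))) = Add(Rational(757, 2), Rational(-63, 11215)) = Rational(8489629, 22430)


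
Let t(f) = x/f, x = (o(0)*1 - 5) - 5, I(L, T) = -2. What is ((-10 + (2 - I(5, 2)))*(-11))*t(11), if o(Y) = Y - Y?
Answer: -60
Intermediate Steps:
o(Y) = 0
x = -10 (x = (0*1 - 5) - 5 = (0 - 5) - 5 = -5 - 5 = -10)
t(f) = -10/f
((-10 + (2 - I(5, 2)))*(-11))*t(11) = ((-10 + (2 - 1*(-2)))*(-11))*(-10/11) = ((-10 + (2 + 2))*(-11))*(-10*1/11) = ((-10 + 4)*(-11))*(-10/11) = -6*(-11)*(-10/11) = 66*(-10/11) = -60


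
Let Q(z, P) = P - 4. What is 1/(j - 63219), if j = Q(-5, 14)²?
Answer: -1/63119 ≈ -1.5843e-5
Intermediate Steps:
Q(z, P) = -4 + P
j = 100 (j = (-4 + 14)² = 10² = 100)
1/(j - 63219) = 1/(100 - 63219) = 1/(-63119) = -1/63119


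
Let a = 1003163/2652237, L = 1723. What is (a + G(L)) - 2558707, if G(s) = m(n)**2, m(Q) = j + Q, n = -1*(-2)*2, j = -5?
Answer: -969470531737/378891 ≈ -2.5587e+6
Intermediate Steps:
a = 143309/378891 (a = 1003163*(1/2652237) = 143309/378891 ≈ 0.37823)
n = 4 (n = 2*2 = 4)
m(Q) = -5 + Q
G(s) = 1 (G(s) = (-5 + 4)**2 = (-1)**2 = 1)
(a + G(L)) - 2558707 = (143309/378891 + 1) - 2558707 = 522200/378891 - 2558707 = -969470531737/378891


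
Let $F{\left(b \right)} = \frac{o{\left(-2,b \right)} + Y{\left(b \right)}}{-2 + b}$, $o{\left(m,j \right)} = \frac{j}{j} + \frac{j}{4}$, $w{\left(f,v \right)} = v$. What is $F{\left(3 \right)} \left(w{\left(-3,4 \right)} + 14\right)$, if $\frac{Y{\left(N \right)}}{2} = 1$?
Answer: $\frac{135}{2} \approx 67.5$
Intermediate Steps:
$Y{\left(N \right)} = 2$ ($Y{\left(N \right)} = 2 \cdot 1 = 2$)
$o{\left(m,j \right)} = 1 + \frac{j}{4}$ ($o{\left(m,j \right)} = 1 + j \frac{1}{4} = 1 + \frac{j}{4}$)
$F{\left(b \right)} = \frac{3 + \frac{b}{4}}{-2 + b}$ ($F{\left(b \right)} = \frac{\left(1 + \frac{b}{4}\right) + 2}{-2 + b} = \frac{3 + \frac{b}{4}}{-2 + b}$)
$F{\left(3 \right)} \left(w{\left(-3,4 \right)} + 14\right) = \frac{12 + 3}{4 \left(-2 + 3\right)} \left(4 + 14\right) = \frac{1}{4} \cdot 1^{-1} \cdot 15 \cdot 18 = \frac{1}{4} \cdot 1 \cdot 15 \cdot 18 = \frac{15}{4} \cdot 18 = \frac{135}{2}$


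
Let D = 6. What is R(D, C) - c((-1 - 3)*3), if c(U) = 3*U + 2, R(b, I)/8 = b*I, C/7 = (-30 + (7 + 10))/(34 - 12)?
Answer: -1810/11 ≈ -164.55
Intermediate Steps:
C = -91/22 (C = 7*((-30 + (7 + 10))/(34 - 12)) = 7*((-30 + 17)/22) = 7*(-13*1/22) = 7*(-13/22) = -91/22 ≈ -4.1364)
R(b, I) = 8*I*b (R(b, I) = 8*(b*I) = 8*(I*b) = 8*I*b)
c(U) = 2 + 3*U
R(D, C) - c((-1 - 3)*3) = 8*(-91/22)*6 - (2 + 3*((-1 - 3)*3)) = -2184/11 - (2 + 3*(-4*3)) = -2184/11 - (2 + 3*(-12)) = -2184/11 - (2 - 36) = -2184/11 - 1*(-34) = -2184/11 + 34 = -1810/11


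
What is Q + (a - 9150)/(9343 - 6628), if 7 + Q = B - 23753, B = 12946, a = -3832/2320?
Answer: -8517056879/787350 ≈ -10817.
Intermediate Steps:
a = -479/290 (a = -3832*1/2320 = -479/290 ≈ -1.6517)
Q = -10814 (Q = -7 + (12946 - 23753) = -7 - 10807 = -10814)
Q + (a - 9150)/(9343 - 6628) = -10814 + (-479/290 - 9150)/(9343 - 6628) = -10814 - 2653979/290/2715 = -10814 - 2653979/290*1/2715 = -10814 - 2653979/787350 = -8517056879/787350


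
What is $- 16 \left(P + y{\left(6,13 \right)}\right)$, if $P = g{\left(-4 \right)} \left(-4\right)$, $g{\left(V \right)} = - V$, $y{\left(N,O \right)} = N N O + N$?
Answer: $-7328$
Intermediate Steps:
$y{\left(N,O \right)} = N + O N^{2}$ ($y{\left(N,O \right)} = N^{2} O + N = O N^{2} + N = N + O N^{2}$)
$P = -16$ ($P = \left(-1\right) \left(-4\right) \left(-4\right) = 4 \left(-4\right) = -16$)
$- 16 \left(P + y{\left(6,13 \right)}\right) = - 16 \left(-16 + 6 \left(1 + 6 \cdot 13\right)\right) = - 16 \left(-16 + 6 \left(1 + 78\right)\right) = - 16 \left(-16 + 6 \cdot 79\right) = - 16 \left(-16 + 474\right) = \left(-16\right) 458 = -7328$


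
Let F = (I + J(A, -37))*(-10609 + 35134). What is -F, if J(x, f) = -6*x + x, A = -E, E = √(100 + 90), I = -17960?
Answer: 440469000 - 122625*√190 ≈ 4.3878e+8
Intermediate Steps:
E = √190 ≈ 13.784
A = -√190 ≈ -13.784
J(x, f) = -5*x
F = -440469000 + 122625*√190 (F = (-17960 - (-5)*√190)*(-10609 + 35134) = (-17960 + 5*√190)*24525 = -440469000 + 122625*√190 ≈ -4.3878e+8)
-F = -(-440469000 + 122625*√190) = 440469000 - 122625*√190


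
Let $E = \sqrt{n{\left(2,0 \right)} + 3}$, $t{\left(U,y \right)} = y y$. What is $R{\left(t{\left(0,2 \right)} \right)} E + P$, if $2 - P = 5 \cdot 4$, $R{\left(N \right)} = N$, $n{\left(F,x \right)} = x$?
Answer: $-18 + 4 \sqrt{3} \approx -11.072$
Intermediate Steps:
$t{\left(U,y \right)} = y^{2}$
$E = \sqrt{3}$ ($E = \sqrt{0 + 3} = \sqrt{3} \approx 1.732$)
$P = -18$ ($P = 2 - 5 \cdot 4 = 2 - 20 = -18$)
$R{\left(t{\left(0,2 \right)} \right)} E + P = 2^{2} \sqrt{3} - 18 = 4 \sqrt{3} - 18 = -18 + 4 \sqrt{3}$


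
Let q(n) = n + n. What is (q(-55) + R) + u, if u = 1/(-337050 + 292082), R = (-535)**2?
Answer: 12866019319/44968 ≈ 2.8612e+5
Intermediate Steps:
q(n) = 2*n
R = 286225
u = -1/44968 (u = 1/(-44968) = -1/44968 ≈ -2.2238e-5)
(q(-55) + R) + u = (2*(-55) + 286225) - 1/44968 = (-110 + 286225) - 1/44968 = 286115 - 1/44968 = 12866019319/44968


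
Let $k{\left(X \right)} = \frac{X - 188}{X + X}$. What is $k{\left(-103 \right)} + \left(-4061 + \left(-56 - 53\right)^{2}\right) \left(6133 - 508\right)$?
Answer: $\frac{9061425291}{206} \approx 4.3988 \cdot 10^{7}$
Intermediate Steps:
$k{\left(X \right)} = \frac{-188 + X}{2 X}$
$k{\left(-103 \right)} + \left(-4061 + \left(-56 - 53\right)^{2}\right) \left(6133 - 508\right) = \frac{-188 - 103}{2 \left(-103\right)} + \left(-4061 + \left(-56 - 53\right)^{2}\right) \left(6133 - 508\right) = \frac{1}{2} \left(- \frac{1}{103}\right) \left(-291\right) + \left(-4061 + \left(-109\right)^{2}\right) 5625 = \frac{291}{206} + \left(-4061 + 11881\right) 5625 = \frac{291}{206} + 7820 \cdot 5625 = \frac{291}{206} + 43987500 = \frac{9061425291}{206}$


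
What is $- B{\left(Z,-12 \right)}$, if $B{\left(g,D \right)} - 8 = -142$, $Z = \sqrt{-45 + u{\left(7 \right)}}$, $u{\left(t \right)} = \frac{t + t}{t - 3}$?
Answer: $134$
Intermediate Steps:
$u{\left(t \right)} = \frac{2 t}{-3 + t}$
$Z = \frac{i \sqrt{166}}{2}$ ($Z = \sqrt{-45 + 2 \cdot 7 \frac{1}{-3 + 7}} = \sqrt{-45 + 2 \cdot 7 \cdot \frac{1}{4}} = \sqrt{-45 + \frac{7}{2}} = \sqrt{- \frac{83}{2}} = \frac{i \sqrt{166}}{2} \approx 6.442 i$)
$B{\left(g,D \right)} = -134$ ($B{\left(g,D \right)} = 8 - 142 = -134$)
$- B{\left(Z,-12 \right)} = \left(-1\right) \left(-134\right) = 134$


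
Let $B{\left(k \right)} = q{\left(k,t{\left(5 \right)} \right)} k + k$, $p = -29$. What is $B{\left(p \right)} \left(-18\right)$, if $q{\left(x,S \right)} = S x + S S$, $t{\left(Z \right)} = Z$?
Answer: $-62118$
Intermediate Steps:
$q{\left(x,S \right)} = S^{2} + S x$ ($q{\left(x,S \right)} = S x + S^{2} = S^{2} + S x$)
$B{\left(k \right)} = k + k \left(25 + 5 k\right)$ ($B{\left(k \right)} = 5 \left(5 + k\right) k + k = \left(25 + 5 k\right) k + k = k \left(25 + 5 k\right) + k = k + k \left(25 + 5 k\right)$)
$B{\left(p \right)} \left(-18\right) = - 29 \left(26 + 5 \left(-29\right)\right) \left(-18\right) = - 29 \left(26 - 145\right) \left(-18\right) = \left(-29\right) \left(-119\right) \left(-18\right) = 3451 \left(-18\right) = -62118$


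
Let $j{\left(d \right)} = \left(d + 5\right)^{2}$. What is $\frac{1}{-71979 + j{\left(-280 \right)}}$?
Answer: $\frac{1}{3646} \approx 0.00027427$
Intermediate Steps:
$j{\left(d \right)} = \left(5 + d\right)^{2}$
$\frac{1}{-71979 + j{\left(-280 \right)}} = \frac{1}{-71979 + \left(5 - 280\right)^{2}} = \frac{1}{-71979 + \left(-275\right)^{2}} = \frac{1}{-71979 + 75625} = \frac{1}{3646}$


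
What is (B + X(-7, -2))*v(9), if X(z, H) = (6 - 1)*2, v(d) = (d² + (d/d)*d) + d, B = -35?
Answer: -2475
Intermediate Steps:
v(d) = d² + 2*d (v(d) = (d² + 1*d) + d = (d² + d) + d = (d + d²) + d = d² + 2*d)
X(z, H) = 10 (X(z, H) = 5*2 = 10)
(B + X(-7, -2))*v(9) = (-35 + 10)*(9*(2 + 9)) = -225*11 = -25*99 = -2475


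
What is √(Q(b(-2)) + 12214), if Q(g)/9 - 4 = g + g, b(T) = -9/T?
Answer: √12331 ≈ 111.05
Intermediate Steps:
Q(g) = 36 + 18*g (Q(g) = 36 + 9*(g + g) = 36 + 9*(2*g) = 36 + 18*g)
√(Q(b(-2)) + 12214) = √((36 + 18*(-9/(-2))) + 12214) = √((36 + 18*(-9*(-½))) + 12214) = √((36 + 18*(9/2)) + 12214) = √((36 + 81) + 12214) = √(117 + 12214) = √12331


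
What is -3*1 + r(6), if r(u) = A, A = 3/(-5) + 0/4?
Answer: -18/5 ≈ -3.6000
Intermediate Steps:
A = -⅗ (A = 3*(-⅕) + 0*(¼) = -⅗ + 0 = -⅗ ≈ -0.60000)
r(u) = -⅗
-3*1 + r(6) = -3*1 - ⅗ = -3 - ⅗ = -18/5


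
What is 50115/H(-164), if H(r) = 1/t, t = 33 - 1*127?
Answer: -4710810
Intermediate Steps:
t = -94 (t = 33 - 127 = -94)
H(r) = -1/94 (H(r) = 1/(-94) = -1/94)
50115/H(-164) = 50115/(-1/94) = 50115*(-94) = -4710810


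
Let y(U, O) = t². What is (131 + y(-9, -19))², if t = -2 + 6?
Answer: 21609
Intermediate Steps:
t = 4
y(U, O) = 16 (y(U, O) = 4² = 16)
(131 + y(-9, -19))² = (131 + 16)² = 147² = 21609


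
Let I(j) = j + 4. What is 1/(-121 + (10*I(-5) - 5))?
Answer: -1/136 ≈ -0.0073529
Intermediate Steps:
I(j) = 4 + j
1/(-121 + (10*I(-5) - 5)) = 1/(-121 + (10*(4 - 5) - 5)) = 1/(-121 + (10*(-1) - 5)) = 1/(-121 + (-10 - 5)) = 1/(-121 - 15) = 1/(-136) = -1/136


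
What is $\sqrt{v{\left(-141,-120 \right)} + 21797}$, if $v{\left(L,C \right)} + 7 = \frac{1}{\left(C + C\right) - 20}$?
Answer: $\frac{\sqrt{368250935}}{130} \approx 147.61$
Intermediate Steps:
$v{\left(L,C \right)} = -7 + \frac{1}{-20 + 2 C}$ ($v{\left(L,C \right)} = -7 + \frac{1}{\left(C + C\right) - 20} = -7 + \frac{1}{2 C - 20} = -7 + \frac{1}{-20 + 2 C}$)
$\sqrt{v{\left(-141,-120 \right)} + 21797} = \sqrt{\frac{141 - -1680}{2 \left(-10 - 120\right)} + 21797} = \sqrt{\frac{141 + 1680}{2 \left(-130\right)} + 21797} = \sqrt{\frac{1}{2} \left(- \frac{1}{130}\right) 1821 + 21797} = \sqrt{- \frac{1821}{260} + 21797} = \sqrt{\frac{5665399}{260}} = \frac{\sqrt{368250935}}{130}$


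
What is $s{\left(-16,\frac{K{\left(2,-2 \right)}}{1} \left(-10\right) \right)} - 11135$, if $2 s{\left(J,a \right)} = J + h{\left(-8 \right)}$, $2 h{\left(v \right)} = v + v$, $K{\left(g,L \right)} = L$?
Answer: $-11147$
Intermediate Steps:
$h{\left(v \right)} = v$ ($h{\left(v \right)} = \frac{v + v}{2} = \frac{2 v}{2} = v$)
$s{\left(J,a \right)} = -4 + \frac{J}{2}$ ($s{\left(J,a \right)} = \frac{J - 8}{2} = \frac{-8 + J}{2} = -4 + \frac{J}{2}$)
$s{\left(-16,\frac{K{\left(2,-2 \right)}}{1} \left(-10\right) \right)} - 11135 = \left(-4 + \frac{1}{2} \left(-16\right)\right) - 11135 = \left(-4 - 8\right) - 11135 = -12 - 11135 = -11147$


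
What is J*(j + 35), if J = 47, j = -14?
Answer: 987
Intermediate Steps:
J*(j + 35) = 47*(-14 + 35) = 47*21 = 987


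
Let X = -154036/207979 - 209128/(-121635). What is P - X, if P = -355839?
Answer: -9001870993171387/25297525665 ≈ -3.5584e+5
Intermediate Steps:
X = 24758063452/25297525665 (X = -154036*1/207979 - 209128*(-1/121635) = -154036/207979 + 209128/121635 = 24758063452/25297525665 ≈ 0.97867)
P - X = -355839 - 1*24758063452/25297525665 = -355839 - 24758063452/25297525665 = -9001870993171387/25297525665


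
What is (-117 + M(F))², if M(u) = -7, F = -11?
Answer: 15376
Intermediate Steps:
(-117 + M(F))² = (-117 - 7)² = (-124)² = 15376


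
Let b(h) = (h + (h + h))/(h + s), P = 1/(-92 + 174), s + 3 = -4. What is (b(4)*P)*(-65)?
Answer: 130/41 ≈ 3.1707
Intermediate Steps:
s = -7 (s = -3 - 4 = -7)
P = 1/82 ≈ 0.012195
b(h) = 3*h/(-7 + h) (b(h) = (h + (h + h))/(h - 7) = (h + 2*h)/(-7 + h) = (3*h)/(-7 + h) = 3*h/(-7 + h))
(b(4)*P)*(-65) = ((3*4/(-7 + 4))*(1/82))*(-65) = ((3*4/(-3))*(1/82))*(-65) = ((3*4*(-⅓))*(1/82))*(-65) = -4*1/82*(-65) = -2/41*(-65) = 130/41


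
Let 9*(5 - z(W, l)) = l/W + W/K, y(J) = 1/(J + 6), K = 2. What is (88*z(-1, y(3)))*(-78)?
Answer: -939224/27 ≈ -34786.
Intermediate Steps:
y(J) = 1/(6 + J)
z(W, l) = 5 - W/18 - l/(9*W) (z(W, l) = 5 - (l/W + W/2)/9 = 5 - (W/2 + l/W)/9 = 5 + (-W/18 - l/(9*W)) = 5 - W/18 - l/(9*W))
(88*z(-1, y(3)))*(-78) = (88*(5 - 1/18*(-1) - ⅑/((6 + 3)*(-1))))*(-78) = (88*(5 + 1/18 - ⅑*(-1)/9))*(-78) = (88*(5 + 1/18 - ⅑*⅑*(-1)))*(-78) = (88*(5 + 1/18 + 1/81))*(-78) = (88*(821/162))*(-78) = (36124/81)*(-78) = -939224/27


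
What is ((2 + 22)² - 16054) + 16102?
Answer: 624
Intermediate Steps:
((2 + 22)² - 16054) + 16102 = (24² - 16054) + 16102 = (576 - 16054) + 16102 = -15478 + 16102 = 624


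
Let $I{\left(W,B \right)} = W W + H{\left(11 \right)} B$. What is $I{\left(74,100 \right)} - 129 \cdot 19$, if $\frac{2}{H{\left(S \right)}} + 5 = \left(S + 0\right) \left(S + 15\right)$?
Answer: $\frac{850225}{281} \approx 3025.7$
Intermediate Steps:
$H{\left(S \right)} = \frac{2}{-5 + S \left(15 + S\right)}$ ($H{\left(S \right)} = \frac{2}{-5 + \left(S + 0\right) \left(S + 15\right)} = \frac{2}{-5 + S \left(15 + S\right)}$)
$I{\left(W,B \right)} = W^{2} + \frac{2 B}{281}$ ($I{\left(W,B \right)} = W W + \frac{2}{-5 + 11^{2} + 15 \cdot 11} B = W^{2} + \frac{2}{-5 + 121 + 165} B = W^{2} + \frac{2}{281} B = W^{2} + 2 \cdot \frac{1}{281} B = W^{2} + \frac{2 B}{281}$)
$I{\left(74,100 \right)} - 129 \cdot 19 = \left(74^{2} + \frac{2}{281} \cdot 100\right) - 129 \cdot 19 = \left(5476 + \frac{200}{281}\right) - 2451 = \frac{1538956}{281} - 2451 = \frac{850225}{281}$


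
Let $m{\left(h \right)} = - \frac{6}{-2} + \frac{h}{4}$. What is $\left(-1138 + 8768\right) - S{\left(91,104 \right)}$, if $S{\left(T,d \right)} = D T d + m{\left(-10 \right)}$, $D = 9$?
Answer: $- \frac{155093}{2} \approx -77547.0$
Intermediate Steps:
$m{\left(h \right)} = 3 + \frac{h}{4}$ ($m{\left(h \right)} = \left(-6\right) \left(- \frac{1}{2}\right) + h \frac{1}{4} = 3 + \frac{h}{4}$)
$S{\left(T,d \right)} = \frac{1}{2} + 9 T d$ ($S{\left(T,d \right)} = 9 T d + \left(3 + \frac{1}{4} \left(-10\right)\right) = 9 T d + \left(3 - \frac{5}{2}\right) = 9 T d + \frac{1}{2} = \frac{1}{2} + 9 T d$)
$\left(-1138 + 8768\right) - S{\left(91,104 \right)} = \left(-1138 + 8768\right) - \left(\frac{1}{2} + 9 \cdot 91 \cdot 104\right) = 7630 - \left(\frac{1}{2} + 85176\right) = 7630 - \frac{170353}{2} = - \frac{155093}{2}$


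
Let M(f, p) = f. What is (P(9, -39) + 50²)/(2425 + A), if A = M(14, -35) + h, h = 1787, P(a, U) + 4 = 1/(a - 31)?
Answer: 54911/92972 ≈ 0.59062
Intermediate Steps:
P(a, U) = -4 + 1/(-31 + a) (P(a, U) = -4 + 1/(a - 31) = -4 + 1/(-31 + a))
A = 1801 (A = 14 + 1787 = 1801)
(P(9, -39) + 50²)/(2425 + A) = ((125 - 4*9)/(-31 + 9) + 50²)/(2425 + 1801) = ((125 - 36)/(-22) + 2500)/4226 = (-1/22*89 + 2500)*(1/4226) = (-89/22 + 2500)*(1/4226) = (54911/22)*(1/4226) = 54911/92972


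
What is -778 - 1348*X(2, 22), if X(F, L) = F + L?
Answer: -33130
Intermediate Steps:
-778 - 1348*X(2, 22) = -778 - 1348*(2 + 22) = -778 - 1348*24 = -778 - 32352 = -33130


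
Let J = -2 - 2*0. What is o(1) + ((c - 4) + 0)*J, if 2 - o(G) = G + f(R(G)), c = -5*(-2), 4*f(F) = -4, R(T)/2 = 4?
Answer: -10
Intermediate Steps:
R(T) = 8 (R(T) = 2*4 = 8)
J = -2 (J = -2 + 0 = -2)
f(F) = -1 (f(F) = (¼)*(-4) = -1)
c = 10
o(G) = 3 - G (o(G) = 2 - (G - 1) = 2 - (-1 + G) = 2 + (1 - G) = 3 - G)
o(1) + ((c - 4) + 0)*J = (3 - 1*1) + ((10 - 4) + 0)*(-2) = (3 - 1) + (6 + 0)*(-2) = 2 + 6*(-2) = 2 - 12 = -10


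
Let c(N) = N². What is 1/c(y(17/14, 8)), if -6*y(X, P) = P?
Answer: 9/16 ≈ 0.56250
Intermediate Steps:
y(X, P) = -P/6
1/c(y(17/14, 8)) = 1/((-⅙*8)²) = 1/((-4/3)²) = 1/(16/9) = 9/16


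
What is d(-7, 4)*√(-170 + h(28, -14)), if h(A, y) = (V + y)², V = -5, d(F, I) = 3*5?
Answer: 15*√191 ≈ 207.30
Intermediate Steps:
d(F, I) = 15
h(A, y) = (-5 + y)²
d(-7, 4)*√(-170 + h(28, -14)) = 15*√(-170 + (-5 - 14)²) = 15*√(-170 + (-19)²) = 15*√(-170 + 361) = 15*√191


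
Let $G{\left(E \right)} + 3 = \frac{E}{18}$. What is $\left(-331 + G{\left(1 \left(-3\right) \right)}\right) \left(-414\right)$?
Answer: $138345$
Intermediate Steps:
$G{\left(E \right)} = -3 + \frac{E}{18}$
$\left(-331 + G{\left(1 \left(-3\right) \right)}\right) \left(-414\right) = \left(-331 - \left(3 - \frac{1 \left(-3\right)}{18}\right)\right) \left(-414\right) = \left(-331 + \left(-3 + \frac{1}{18} \left(-3\right)\right)\right) \left(-414\right) = \left(-331 - \frac{19}{6}\right) \left(-414\right) = \left(- \frac{2005}{6}\right) \left(-414\right) = 138345$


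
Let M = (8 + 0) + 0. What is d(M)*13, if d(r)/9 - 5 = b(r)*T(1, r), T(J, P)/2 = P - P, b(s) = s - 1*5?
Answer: 585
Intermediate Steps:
b(s) = -5 + s (b(s) = s - 5 = -5 + s)
M = 8 (M = 8 + 0 = 8)
T(J, P) = 0 (T(J, P) = 2*(P - P) = 2*0 = 0)
d(r) = 45 (d(r) = 45 + 9*((-5 + r)*0) = 45 + 9*0 = 45 + 0 = 45)
d(M)*13 = 45*13 = 585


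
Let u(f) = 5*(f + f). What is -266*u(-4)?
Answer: 10640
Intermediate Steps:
u(f) = 10*f (u(f) = 5*(2*f) = 10*f)
-266*u(-4) = -2660*(-4) = -266*(-40) = 10640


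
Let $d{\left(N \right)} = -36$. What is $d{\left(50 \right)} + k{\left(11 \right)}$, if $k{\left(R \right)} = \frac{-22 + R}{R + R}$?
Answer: $- \frac{73}{2} \approx -36.5$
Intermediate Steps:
$k{\left(R \right)} = \frac{-22 + R}{2 R}$
$d{\left(50 \right)} + k{\left(11 \right)} = -36 + \frac{-22 + 11}{2 \cdot 11} = -36 + \frac{1}{2} \cdot \frac{1}{11} \left(-11\right) = -36 - \frac{1}{2} = - \frac{73}{2}$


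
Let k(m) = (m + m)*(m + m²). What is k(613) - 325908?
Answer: 461118424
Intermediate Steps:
k(m) = 2*m*(m + m²) (k(m) = (2*m)*(m + m²) = 2*m*(m + m²))
k(613) - 325908 = 2*613²*(1 + 613) - 325908 = 2*375769*614 - 325908 = 461444332 - 325908 = 461118424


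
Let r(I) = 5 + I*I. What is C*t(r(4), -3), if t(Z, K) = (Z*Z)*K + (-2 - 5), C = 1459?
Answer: -1940470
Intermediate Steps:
r(I) = 5 + I²
t(Z, K) = -7 + K*Z² (t(Z, K) = Z²*K - 7 = K*Z² - 7 = -7 + K*Z²)
C*t(r(4), -3) = 1459*(-7 - 3*(5 + 4²)²) = 1459*(-7 - 3*(5 + 16)²) = 1459*(-7 - 3*21²) = 1459*(-7 - 3*441) = 1459*(-7 - 1323) = 1459*(-1330) = -1940470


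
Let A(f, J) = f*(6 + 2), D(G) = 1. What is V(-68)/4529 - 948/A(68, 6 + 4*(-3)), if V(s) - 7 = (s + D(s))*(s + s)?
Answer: 166811/615944 ≈ 0.27082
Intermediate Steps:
V(s) = 7 + 2*s*(1 + s) (V(s) = 7 + (s + 1)*(s + s) = 7 + (1 + s)*(2*s) = 7 + 2*s*(1 + s))
A(f, J) = 8*f (A(f, J) = f*8 = 8*f)
V(-68)/4529 - 948/A(68, 6 + 4*(-3)) = (7 + 2*(-68) + 2*(-68)²)/4529 - 948/(8*68) = (7 - 136 + 2*4624)*(1/4529) - 948/544 = (7 - 136 + 9248)*(1/4529) - 948*1/544 = 9119*(1/4529) - 237/136 = 9119/4529 - 237/136 = 166811/615944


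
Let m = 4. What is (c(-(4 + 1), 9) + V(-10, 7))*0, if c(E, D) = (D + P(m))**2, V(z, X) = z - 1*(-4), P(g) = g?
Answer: 0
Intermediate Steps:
V(z, X) = 4 + z (V(z, X) = z + 4 = 4 + z)
c(E, D) = (4 + D)**2 (c(E, D) = (D + 4)**2 = (4 + D)**2)
(c(-(4 + 1), 9) + V(-10, 7))*0 = ((4 + 9)**2 + (4 - 10))*0 = (13**2 - 6)*0 = (169 - 6)*0 = 163*0 = 0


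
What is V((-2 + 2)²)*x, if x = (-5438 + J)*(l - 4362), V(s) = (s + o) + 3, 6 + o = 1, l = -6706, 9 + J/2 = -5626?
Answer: -369848288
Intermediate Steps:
J = -11270 (J = -18 + 2*(-5626) = -18 - 11252 = -11270)
o = -5 (o = -6 + 1 = -5)
V(s) = -2 + s (V(s) = (s - 5) + 3 = (-5 + s) + 3 = -2 + s)
x = 184924144 (x = (-5438 - 11270)*(-6706 - 4362) = -16708*(-11068) = 184924144)
V((-2 + 2)²)*x = (-2 + (-2 + 2)²)*184924144 = (-2 + 0²)*184924144 = (-2 + 0)*184924144 = -2*184924144 = -369848288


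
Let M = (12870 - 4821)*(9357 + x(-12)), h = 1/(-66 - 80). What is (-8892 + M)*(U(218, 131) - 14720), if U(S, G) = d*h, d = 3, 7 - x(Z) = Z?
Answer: -81084833333718/73 ≈ -1.1108e+12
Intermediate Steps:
x(Z) = 7 - Z
h = -1/146 (h = 1/(-146) = -1/146 ≈ -0.0068493)
U(S, G) = -3/146 (U(S, G) = 3*(-1/146) = -3/146)
M = 75467424 (M = (12870 - 4821)*(9357 + (7 - 1*(-12))) = 8049*(9357 + (7 + 12)) = 8049*(9357 + 19) = 8049*9376 = 75467424)
(-8892 + M)*(U(218, 131) - 14720) = (-8892 + 75467424)*(-3/146 - 14720) = 75458532*(-2149123/146) = -81084833333718/73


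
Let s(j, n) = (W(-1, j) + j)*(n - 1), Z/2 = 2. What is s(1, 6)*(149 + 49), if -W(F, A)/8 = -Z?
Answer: 32670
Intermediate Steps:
Z = 4 (Z = 2*2 = 4)
W(F, A) = 32 (W(F, A) = -(-8)*4 = -8*(-4) = 32)
s(j, n) = (-1 + n)*(32 + j) (s(j, n) = (32 + j)*(n - 1) = (32 + j)*(-1 + n) = (-1 + n)*(32 + j))
s(1, 6)*(149 + 49) = (-32 - 1*1 + 32*6 + 1*6)*(149 + 49) = (-32 - 1 + 192 + 6)*198 = 165*198 = 32670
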